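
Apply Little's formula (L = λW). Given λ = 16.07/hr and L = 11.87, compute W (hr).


W = L/λ = 11.87/16.07 = 0.7386 hr

Final: 0.7386 hr


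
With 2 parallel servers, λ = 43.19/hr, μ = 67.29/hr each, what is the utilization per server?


ρ = λ/(cμ) = 43.19/(2·67.29) = 43.19/134.58 = 0.3209

Final: 0.3209


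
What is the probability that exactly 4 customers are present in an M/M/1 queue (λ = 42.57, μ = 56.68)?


ρ = 42.57/56.68 = 0.7511
P_n = (1−ρ)·ρ^n = (1 − 0.7511)·0.7511^4 = 0.2489·0.318196 = 0.079212

Final: 0.079212


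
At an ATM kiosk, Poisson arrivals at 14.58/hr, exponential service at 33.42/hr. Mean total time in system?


W = 1/(μ−λ) = 1/(33.42 − 14.58) = 1/18.84 = 0.05308 hr

Final: 0.05308 hr


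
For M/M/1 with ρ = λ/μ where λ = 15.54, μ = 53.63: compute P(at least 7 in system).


ρ = 15.54/53.63 = 0.2898
P(N ≥ n) = ρ^n = 0.2898^7 = 0.0001715

Final: 0.0001715


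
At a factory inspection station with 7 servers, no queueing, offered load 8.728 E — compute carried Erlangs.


B(7,8.728) = 0.347655 (Erlang-B)
Carried load = a(1 − B) = 8.728·(1 − 0.347655) = 8.728·0.652345 = 5.6937 E

Final: 5.6937 Erlangs


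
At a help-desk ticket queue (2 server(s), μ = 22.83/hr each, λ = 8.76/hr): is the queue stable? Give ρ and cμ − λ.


Total capacity cμ = 2·22.83 = 45.66/hr
ρ = λ/(cμ) = 8.76/45.66 = 0.1919
Stable ⇔ ρ < 1: YES
Spare capacity = cμ − λ = 45.66 − 8.76 = 36.90/hr

Final: ρ = 0.1919; stable; margin = 36.90/hr


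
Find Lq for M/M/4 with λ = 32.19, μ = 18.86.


a = λ/μ = 1.7068; ρ = a/4 = 0.4267
P₀ = 0.178291
Lq = P₀·a^c·ρ / (c!·(1−ρ)²) = 0.178291·8.48628·0.4267/(24·0.32868)
= 0.08184

Final: 0.08184


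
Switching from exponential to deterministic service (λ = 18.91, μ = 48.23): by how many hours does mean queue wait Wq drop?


ρ = 18.91/48.23 = 0.3921
Wq(M/M/1) = ρ/(μ−λ) = 0.3921/29.32 = 0.01337 hr
Wq(M/D/1) = ρ/(2(μ−λ)) = 0.006686 hr
Savings = 0.01337 − 0.006686 = 0.006686 hr

Final: 0.006686 hr


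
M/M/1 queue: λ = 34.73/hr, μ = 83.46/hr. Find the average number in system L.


ρ = λ/μ = 34.73/83.46 = 0.4161
L = ρ/(1−ρ) = 0.4161/(1 − 0.4161) = 0.4161/0.5839 = 0.7127

Final: 0.7127


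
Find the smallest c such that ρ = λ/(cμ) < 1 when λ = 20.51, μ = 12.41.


Stability requires cμ > λ ⇔ c > λ/μ.
λ/μ = 20.51/12.41 = 1.6527
Minimum integer c = ⌊1.6527⌋ + 1 = 2
Check: 2·12.41 = 24.82 > 20.51, while 1·12.41 = 12.41 ≤ 20.51

Final: 2 servers


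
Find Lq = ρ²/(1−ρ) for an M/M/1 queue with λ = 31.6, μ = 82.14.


ρ = 31.6/82.14 = 0.3847
Lq = ρ²/(1−ρ) = 0.1480/0.6153 = 0.2405

Final: 0.2405


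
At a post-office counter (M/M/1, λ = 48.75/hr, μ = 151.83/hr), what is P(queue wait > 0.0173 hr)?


ρ = 48.75/151.83 = 0.3211
P(Wq > t) = ρ·e^{−(μ−λ)t} = 0.3211·e^{−1.7833}
= 0.3211·0.168085 = 0.053969

Final: 0.053969


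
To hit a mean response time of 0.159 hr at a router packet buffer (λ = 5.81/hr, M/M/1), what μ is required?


W = 1/(μ−λ) ⇒ μ − λ = 1/W = 1/0.159 = 6.2893
μ = λ + 1/W = 5.81 + 6.2893 = 12.0993 per hr

Final: 12.0993 /hr


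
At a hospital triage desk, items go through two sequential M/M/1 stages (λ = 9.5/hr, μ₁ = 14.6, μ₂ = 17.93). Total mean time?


Each node sees arrival rate λ = 9.5/hr (tandem ⇒ throughput preserved).
W₁ = 1/(μ₁−λ) = 1/(14.6−9.5) = 0.19608 hr
W₂ = 1/(μ₂−λ) = 1/(17.93−9.5) = 0.11862 hr
W_total = W₁ + W₂ = 0.19608 + 0.11862 = 0.31470 hr

Final: 0.31470 hr


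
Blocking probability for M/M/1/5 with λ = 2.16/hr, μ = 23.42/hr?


ρ = λ/μ = 2.16/23.42 = 0.09223
P_K = (1−ρ)ρ^K/(1−ρ^(K+1)) = (0.9078·0.000006673)/(1 − 0.0000006155)
= 0.000006058/0.999999 = 0.000006058

Final: 0.000006058


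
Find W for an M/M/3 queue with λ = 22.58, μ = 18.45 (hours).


a = 1.2238; ρ = 0.4079; P₀ = 0.286633
Lq = P₀·a^c·ρ/(c!(1−ρ)²) = 0.10192
Wq = Lq/λ = 0.10192/22.58 = 0.004514 hr
W = Wq + 1/μ = 0.004514 + 0.05420 = 0.05871 hr

Final: 0.05871 hr


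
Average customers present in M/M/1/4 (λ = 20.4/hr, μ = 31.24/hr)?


ρ = 20.4/31.24 = 0.6530
L = ρ[1 − (K+1)ρ^K + Kρ^(K+1)] / [(1−ρ)(1−ρ^(K+1))]
Numerator: 0.6530·(1 − 5·0.181835 + 4·0.118740) = 0.369463
Denominator: (0.3470)·(0.881260) = 0.305789
L = 0.369463/0.305789 = 1.2082

Final: 1.2082


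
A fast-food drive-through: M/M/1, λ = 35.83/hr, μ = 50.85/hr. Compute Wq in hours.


ρ = 35.83/50.85 = 0.7046
Wq = ρ/(μ−λ) = 0.7046/(50.85 − 35.83) = 0.7046/15.02 = 0.04691 hr

Final: 0.04691 hr


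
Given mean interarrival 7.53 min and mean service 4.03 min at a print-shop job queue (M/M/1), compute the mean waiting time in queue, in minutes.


λ = 60/7.53 = 7.9681 /hr
μ = 60/4.03 = 14.8883 /hr
ρ = λ/μ = 7.9681/14.8883 = 0.5352
Wq = ρ/(μ−λ) = 0.5352/(14.8883−7.9681) = 0.07734 hr
In minutes: 0.07734·60 = 4.640 min

Final: 4.640 min


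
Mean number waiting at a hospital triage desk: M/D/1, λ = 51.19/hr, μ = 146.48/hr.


ρ = 51.19/146.48 = 0.3495
M/D/1: Lq = ρ²/(2(1−ρ)) = 0.1221/(2·0.6505) = 0.09387

Final: 0.09387


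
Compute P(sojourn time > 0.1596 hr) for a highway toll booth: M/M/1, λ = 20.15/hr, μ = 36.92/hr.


W ~ Exponential(μ−λ) for M/M/1.
μ − λ = 36.92 − 20.15 = 16.7700
P(W > t) = e^{−(μ−λ)t} = e^{−2.6765} = 0.068804

Final: 0.068804


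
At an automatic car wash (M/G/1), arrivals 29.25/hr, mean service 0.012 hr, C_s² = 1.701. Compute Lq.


ρ = λ·E[S] = 29.25·0.012 = 0.3510
Lq = ρ²(1+C_s²)/(2(1−ρ)) = 0.1232·(1+1.701)/(2·0.6490)
= 0.1232·2.7010/1.2980 = 0.25637

Final: 0.25637


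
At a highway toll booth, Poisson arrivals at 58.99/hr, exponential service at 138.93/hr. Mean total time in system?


W = 1/(μ−λ) = 1/(138.93 − 58.99) = 1/79.94 = 0.01251 hr

Final: 0.01251 hr


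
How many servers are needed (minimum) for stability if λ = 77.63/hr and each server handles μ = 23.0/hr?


Stability requires cμ > λ ⇔ c > λ/μ.
λ/μ = 77.63/23.0 = 3.3752
Minimum integer c = ⌊3.3752⌋ + 1 = 4
Check: 4·23.0 = 92.00 > 77.63, while 3·23.0 = 69.00 ≤ 77.63

Final: 4 servers


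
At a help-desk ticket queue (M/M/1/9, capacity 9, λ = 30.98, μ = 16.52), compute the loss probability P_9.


ρ = λ/μ = 30.98/16.52 = 1.8753
P_K = (1−ρ)ρ^K/(1−ρ^(K+1)) = (-0.8753·286.841731)/(1 − 537.915061)
= -251.073331/-536.915061 = 0.467622

Final: 0.467622


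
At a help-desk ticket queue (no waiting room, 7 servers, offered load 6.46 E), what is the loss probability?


B(c,a) = (a^c/c!) / Σ_{k=0}^{c} a^k/k!
a^7/7! = 93.153052
Σ terms (k=0..7): 1.00000 + 6.46000 + 20.86580 + 44.93102 + 72.56360 + 93.75217 + 100.93984 + 93.15305 = 433.665490
B = 93.153052/433.665490 = 0.214804

Final: 0.214804


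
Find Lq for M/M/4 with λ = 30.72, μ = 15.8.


a = λ/μ = 1.9443; ρ = a/4 = 0.4861
P₀ = 0.138540
Lq = P₀·a^c·ρ / (c!·(1−ρ)²) = 0.138540·14.29080·0.4861/(24·0.26412)
= 0.15182

Final: 0.15182


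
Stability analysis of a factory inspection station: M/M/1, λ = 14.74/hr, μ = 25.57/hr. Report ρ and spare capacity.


Total capacity cμ = 1·25.57 = 25.57/hr
ρ = λ/(cμ) = 14.74/25.57 = 0.5765
Stable ⇔ ρ < 1: YES
Spare capacity = cμ − λ = 25.57 − 14.74 = 10.83/hr

Final: ρ = 0.5765; stable; margin = 10.83/hr


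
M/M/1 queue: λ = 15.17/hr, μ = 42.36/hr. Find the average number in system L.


ρ = λ/μ = 15.17/42.36 = 0.3581
L = ρ/(1−ρ) = 0.3581/(1 − 0.3581) = 0.3581/0.6419 = 0.5579

Final: 0.5579


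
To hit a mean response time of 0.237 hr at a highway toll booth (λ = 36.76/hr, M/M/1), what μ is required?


W = 1/(μ−λ) ⇒ μ − λ = 1/W = 1/0.237 = 4.2194
μ = λ + 1/W = 36.76 + 4.2194 = 40.9794 per hr

Final: 40.9794 /hr


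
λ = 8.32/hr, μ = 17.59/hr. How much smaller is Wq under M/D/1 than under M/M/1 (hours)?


ρ = 8.32/17.59 = 0.4730
Wq(M/M/1) = ρ/(μ−λ) = 0.4730/9.27 = 0.05102 hr
Wq(M/D/1) = ρ/(2(μ−λ)) = 0.02551 hr
Savings = 0.05102 − 0.02551 = 0.02551 hr

Final: 0.02551 hr


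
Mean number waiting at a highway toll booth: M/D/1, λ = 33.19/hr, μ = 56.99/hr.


ρ = 33.19/56.99 = 0.5824
M/D/1: Lq = ρ²/(2(1−ρ)) = 0.3392/(2·0.4176) = 0.40608

Final: 0.40608


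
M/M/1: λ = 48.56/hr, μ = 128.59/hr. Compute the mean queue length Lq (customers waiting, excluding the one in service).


ρ = 48.56/128.59 = 0.3776
Lq = ρ²/(1−ρ) = 0.1426/0.6224 = 0.2291

Final: 0.2291


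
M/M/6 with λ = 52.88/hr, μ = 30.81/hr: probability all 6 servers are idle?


a = λ/μ = 52.88/30.81 = 1.7163; ρ = a/c = 0.2861
Σ_{k=0}^{5} a^k/k! (terms k=0..5) = 1.00000 + 1.71633 + 1.47289 + 0.84265 + 0.36157 + 0.12411 = 5.51754
Tail: a^6/(6!(1−ρ)) = 25.56222/(720·0.7139) = 0.04973
P₀ = 1/(5.51754 + 0.04973) = 1/5.56727 = 0.179621

Final: 0.179621


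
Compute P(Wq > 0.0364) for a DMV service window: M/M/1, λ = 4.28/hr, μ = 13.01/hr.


ρ = 4.28/13.01 = 0.3290
P(Wq > t) = ρ·e^{−(μ−λ)t} = 0.3290·e^{−0.3178}
= 0.3290·0.727769 = 0.239420

Final: 0.239420


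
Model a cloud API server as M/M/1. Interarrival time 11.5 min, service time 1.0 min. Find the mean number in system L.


λ = 60/11.5 = 5.2174 /hr
μ = 60/1.0 = 60.0000 /hr
ρ = λ/μ = 5.2174/60.0000 = 0.08696
L = ρ/(1−ρ) = 0.08696/0.9130 = 0.09524

Final: 0.09524


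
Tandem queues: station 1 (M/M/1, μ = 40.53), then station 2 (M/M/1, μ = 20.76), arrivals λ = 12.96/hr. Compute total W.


Each node sees arrival rate λ = 12.96/hr (tandem ⇒ throughput preserved).
W₁ = 1/(μ₁−λ) = 1/(40.53−12.96) = 0.03627 hr
W₂ = 1/(μ₂−λ) = 1/(20.76−12.96) = 0.12821 hr
W_total = W₁ + W₂ = 0.03627 + 0.12821 = 0.16448 hr

Final: 0.16448 hr


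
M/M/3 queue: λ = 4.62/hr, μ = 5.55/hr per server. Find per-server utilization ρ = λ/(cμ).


ρ = λ/(cμ) = 4.62/(3·5.55) = 4.62/16.65 = 0.2775

Final: 0.2775


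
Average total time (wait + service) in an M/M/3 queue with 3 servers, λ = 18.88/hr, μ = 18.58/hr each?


a = 1.0161; ρ = 0.3387; P₀ = 0.357543
Lq = P₀·a^c·ρ/(c!(1−ρ)²) = 0.04843
Wq = Lq/λ = 0.04843/18.88 = 0.002565 hr
W = Wq + 1/μ = 0.002565 + 0.05382 = 0.05639 hr

Final: 0.05639 hr


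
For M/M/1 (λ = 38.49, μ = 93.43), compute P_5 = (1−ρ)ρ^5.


ρ = 38.49/93.43 = 0.4120
P_n = (1−ρ)·ρ^n = (1 − 0.4120)·0.4120^5 = 0.5880·0.011866 = 0.006978

Final: 0.006978


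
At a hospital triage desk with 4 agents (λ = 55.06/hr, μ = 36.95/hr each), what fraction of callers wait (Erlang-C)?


a = λ/μ = 1.4901; ρ = a/4 = 0.3725
P₀ = 0.223253 (from M/M/c formula)
C(c,a) = [a^c/(c!(1−ρ))]·P₀ = [4.93046/(24·0.6275)]·0.223253
= 0.32740·0.223253 = 0.073094

Final: 0.073094


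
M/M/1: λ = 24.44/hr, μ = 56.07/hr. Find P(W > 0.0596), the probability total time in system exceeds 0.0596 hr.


W ~ Exponential(μ−λ) for M/M/1.
μ − λ = 56.07 − 24.44 = 31.6300
P(W > t) = e^{−(μ−λ)t} = e^{−1.8851} = 0.151807

Final: 0.151807


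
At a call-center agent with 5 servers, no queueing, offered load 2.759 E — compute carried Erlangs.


B(5,2.759) = 0.089943 (Erlang-B)
Carried load = a(1 − B) = 2.759·(1 − 0.089943) = 2.759·0.910057 = 2.5108 E

Final: 2.5108 Erlangs


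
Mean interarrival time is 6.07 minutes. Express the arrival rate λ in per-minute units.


λ = 1/(interarrival time) in consistent units.
1 minute = 1 min, so λ = 1/6.07 = 0.1647 per minute

Final: 0.1647 /min


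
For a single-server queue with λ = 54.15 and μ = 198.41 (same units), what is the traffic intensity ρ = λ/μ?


ρ = λ/μ = 54.15/198.41 = 0.2729

Final: 0.2729


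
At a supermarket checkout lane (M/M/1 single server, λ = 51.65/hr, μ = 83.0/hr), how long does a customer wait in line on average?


ρ = 51.65/83.0 = 0.6223
Wq = ρ/(μ−λ) = 0.6223/(83.0 − 51.65) = 0.6223/31.35 = 0.01985 hr

Final: 0.01985 hr


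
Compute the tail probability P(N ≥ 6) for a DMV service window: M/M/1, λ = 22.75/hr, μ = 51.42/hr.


ρ = 22.75/51.42 = 0.4424
P(N ≥ n) = ρ^n = 0.4424^6 = 0.007501

Final: 0.007501


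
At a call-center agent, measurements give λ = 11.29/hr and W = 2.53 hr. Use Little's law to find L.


L = λW = 11.29·2.53 = 28.5637

Final: 28.5637


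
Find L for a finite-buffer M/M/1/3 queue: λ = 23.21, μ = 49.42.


ρ = 23.21/49.42 = 0.4696
L = ρ[1 − (K+1)ρ^K + Kρ^(K+1)] / [(1−ρ)(1−ρ^(K+1))]
Numerator: 0.4696·(1 − 4·0.103590 + 3·0.048651) = 0.343591
Denominator: (0.5304)·(0.951349) = 0.504550
L = 0.343591/0.504550 = 0.6810

Final: 0.6810


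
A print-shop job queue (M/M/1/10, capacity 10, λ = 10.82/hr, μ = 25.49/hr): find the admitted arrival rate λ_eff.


ρ = 0.4245; P_K = (1−ρ)ρ^10/(1−ρ^11) = 0.0001093
λ_eff = λ(1 − P_K) = 10.82·(1 − 0.0001093) = 10.82·0.999891 = 10.8188 /hr

Final: 10.8188 /hr


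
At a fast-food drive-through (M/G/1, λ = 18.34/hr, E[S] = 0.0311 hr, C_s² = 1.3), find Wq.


ρ = λ·E[S] = 18.34·0.0311 = 0.5704
E[S²] = E[S]²(1+C_s²) = 0.0311²·(1+1.3) = 0.002225
Wq = λ·E[S²]/(2(1−ρ)) = 18.34·0.002225/(2·0.4296) = 0.04748 hr

Final: 0.04748 hr


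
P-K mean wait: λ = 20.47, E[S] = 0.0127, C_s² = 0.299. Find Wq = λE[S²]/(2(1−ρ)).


ρ = λ·E[S] = 20.47·0.0127 = 0.2600
E[S²] = E[S]²(1+C_s²) = 0.0127²·(1+0.299) = 0.0002095
Wq = λ·E[S²]/(2(1−ρ)) = 20.47·0.0002095/(2·0.7400) = 0.002898 hr

Final: 0.002898 hr


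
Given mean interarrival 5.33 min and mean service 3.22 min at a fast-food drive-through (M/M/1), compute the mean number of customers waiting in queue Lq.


λ = 60/5.33 = 11.2570 /hr
μ = 60/3.22 = 18.6335 /hr
ρ = λ/μ = 11.2570/18.6335 = 0.6041
Lq = ρ²/(1−ρ) = 0.3650/0.3959 = 0.9219

Final: 0.9219


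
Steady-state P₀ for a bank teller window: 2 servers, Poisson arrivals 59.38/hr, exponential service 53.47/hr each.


a = λ/μ = 59.38/53.47 = 1.1105; ρ = a/c = 0.5553
Σ_{k=0}^{1} a^k/k! (terms k=0..1) = 1.00000 + 1.11053 = 2.11053
Tail: a^2/(2!(1−ρ)) = 1.23328/(2·0.4447) = 1.38653
P₀ = 1/(2.11053 + 1.38653) = 1/3.49706 = 0.285955

Final: 0.285955


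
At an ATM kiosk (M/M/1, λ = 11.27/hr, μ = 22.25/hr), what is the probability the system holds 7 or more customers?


ρ = 11.27/22.25 = 0.5065
P(N ≥ n) = ρ^n = 0.5065^7 = 0.008554

Final: 0.008554


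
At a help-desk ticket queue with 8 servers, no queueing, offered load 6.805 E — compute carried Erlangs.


B(8,6.805) = 0.167602 (Erlang-B)
Carried load = a(1 − B) = 6.805·(1 − 0.167602) = 6.805·0.832398 = 5.6645 E

Final: 5.6645 Erlangs


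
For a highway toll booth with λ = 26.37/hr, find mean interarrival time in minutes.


Mean interarrival time = 1/λ = 1/26.37 hour = 0.03792 hour
In minutes: 0.03792 × 60 = 2.2753 min

Final: 2.2753 min


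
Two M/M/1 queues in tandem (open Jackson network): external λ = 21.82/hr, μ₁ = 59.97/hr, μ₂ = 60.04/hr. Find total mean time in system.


Each node sees arrival rate λ = 21.82/hr (tandem ⇒ throughput preserved).
W₁ = 1/(μ₁−λ) = 1/(59.97−21.82) = 0.02621 hr
W₂ = 1/(μ₂−λ) = 1/(60.04−21.82) = 0.02616 hr
W_total = W₁ + W₂ = 0.02621 + 0.02616 = 0.05238 hr

Final: 0.05238 hr


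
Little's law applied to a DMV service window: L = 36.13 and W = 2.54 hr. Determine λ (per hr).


λ = L/W = 36.13/2.54 = 14.2244 /hr

Final: 14.2244 /hr


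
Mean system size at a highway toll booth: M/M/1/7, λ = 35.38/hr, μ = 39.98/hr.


ρ = 35.38/39.98 = 0.8849
L = ρ[1 − (K+1)ρ^K + Kρ^(K+1)] / [(1−ρ)(1−ρ^(K+1))]
Numerator: 0.8849·(1 − 8·0.425016 + 7·0.376115) = 0.205904
Denominator: (0.1151)·(0.623885) = 0.071783
L = 0.205904/0.071783 = 2.8684

Final: 2.8684


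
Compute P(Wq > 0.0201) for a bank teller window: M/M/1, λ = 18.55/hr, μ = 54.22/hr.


ρ = 18.55/54.22 = 0.3421
P(Wq > t) = ρ·e^{−(μ−λ)t} = 0.3421·e^{−0.7170}
= 0.3421·0.488231 = 0.167036

Final: 0.167036


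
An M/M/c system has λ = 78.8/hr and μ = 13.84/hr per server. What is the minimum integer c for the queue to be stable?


Stability requires cμ > λ ⇔ c > λ/μ.
λ/μ = 78.8/13.84 = 5.6936
Minimum integer c = ⌊5.6936⌋ + 1 = 6
Check: 6·13.84 = 83.04 > 78.8, while 5·13.84 = 69.20 ≤ 78.8

Final: 6 servers


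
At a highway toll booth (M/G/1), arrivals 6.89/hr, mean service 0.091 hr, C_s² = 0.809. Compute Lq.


ρ = λ·E[S] = 6.89·0.091 = 0.6270
Lq = ρ²(1+C_s²)/(2(1−ρ)) = 0.3931·(1+0.809)/(2·0.3730)
= 0.3931·1.8090/0.7460 = 0.95326

Final: 0.95326


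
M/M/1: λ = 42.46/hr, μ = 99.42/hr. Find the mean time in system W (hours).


W = 1/(μ−λ) = 1/(99.42 − 42.46) = 1/56.96 = 0.01756 hr

Final: 0.01756 hr


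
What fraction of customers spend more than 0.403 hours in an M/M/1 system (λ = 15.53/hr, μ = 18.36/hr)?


W ~ Exponential(μ−λ) for M/M/1.
μ − λ = 18.36 − 15.53 = 2.8300
P(W > t) = e^{−(μ−λ)t} = e^{−1.1405} = 0.319662

Final: 0.319662


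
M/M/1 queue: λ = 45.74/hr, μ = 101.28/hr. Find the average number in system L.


ρ = λ/μ = 45.74/101.28 = 0.4516
L = ρ/(1−ρ) = 0.4516/(1 − 0.4516) = 0.4516/0.5484 = 0.8236

Final: 0.8236


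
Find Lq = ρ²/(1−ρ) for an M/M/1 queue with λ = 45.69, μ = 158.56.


ρ = 45.69/158.56 = 0.2882
Lq = ρ²/(1−ρ) = 0.08303/0.7118 = 0.1166

Final: 0.1166


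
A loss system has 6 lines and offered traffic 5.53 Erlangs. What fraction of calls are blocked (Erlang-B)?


B(c,a) = (a^c/c!) / Σ_{k=0}^{c} a^k/k!
a^6/6! = 39.720828
Σ terms (k=0..6): 1.00000 + 5.53000 + 15.29045 + 28.18540 + 38.96631 + 43.09674 + 39.72083 = 171.789723
B = 39.720828/171.789723 = 0.231218

Final: 0.231218


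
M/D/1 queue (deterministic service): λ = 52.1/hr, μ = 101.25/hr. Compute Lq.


ρ = 52.1/101.25 = 0.5146
M/D/1: Lq = ρ²/(2(1−ρ)) = 0.2648/(2·0.4854) = 0.27273

Final: 0.27273


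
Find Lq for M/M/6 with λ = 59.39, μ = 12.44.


a = λ/μ = 4.7741; ρ = a/6 = 0.7957
P₀ = 0.006325
Lq = P₀·a^c·ρ / (c!·(1−ρ)²) = 0.006325·11840.16268·0.7957/(720·0.04174)
= 1.98255

Final: 1.98255


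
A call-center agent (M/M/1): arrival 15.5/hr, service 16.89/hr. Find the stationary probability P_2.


ρ = 15.5/16.89 = 0.9177
P_n = (1−ρ)·ρ^n = (1 − 0.9177)·0.9177^2 = 0.08230·0.842178 = 0.069309

Final: 0.069309


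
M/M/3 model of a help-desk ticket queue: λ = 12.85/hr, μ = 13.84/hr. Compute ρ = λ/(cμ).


ρ = λ/(cμ) = 12.85/(3·13.84) = 12.85/41.52 = 0.3095

Final: 0.3095


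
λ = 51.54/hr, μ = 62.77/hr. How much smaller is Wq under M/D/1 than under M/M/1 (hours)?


ρ = 51.54/62.77 = 0.8211
Wq(M/M/1) = ρ/(μ−λ) = 0.8211/11.23 = 0.07312 hr
Wq(M/D/1) = ρ/(2(μ−λ)) = 0.03656 hr
Savings = 0.07312 − 0.03656 = 0.03656 hr

Final: 0.03656 hr


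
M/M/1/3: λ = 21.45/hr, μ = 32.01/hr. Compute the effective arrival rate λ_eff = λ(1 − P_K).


ρ = 0.6701; P_K = (1−ρ)ρ^3/(1−ρ^4) = 0.124337
λ_eff = λ(1 − P_K) = 21.45·(1 − 0.124337) = 21.45·0.875663 = 18.7830 /hr

Final: 18.7830 /hr


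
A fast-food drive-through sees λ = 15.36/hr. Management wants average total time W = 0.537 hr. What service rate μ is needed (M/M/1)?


W = 1/(μ−λ) ⇒ μ − λ = 1/W = 1/0.537 = 1.8622
μ = λ + 1/W = 15.36 + 1.8622 = 17.2222 per hr

Final: 17.2222 /hr


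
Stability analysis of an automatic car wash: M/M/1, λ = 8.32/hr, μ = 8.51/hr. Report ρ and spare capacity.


Total capacity cμ = 1·8.51 = 8.51/hr
ρ = λ/(cμ) = 8.32/8.51 = 0.9777
Stable ⇔ ρ < 1: YES
Spare capacity = cμ − λ = 8.51 − 8.32 = 0.19/hr

Final: ρ = 0.9777; stable; margin = 0.19/hr


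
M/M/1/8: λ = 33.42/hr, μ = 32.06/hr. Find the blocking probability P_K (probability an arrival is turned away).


ρ = λ/μ = 33.42/32.06 = 1.0424
P_K = (1−ρ)ρ^K/(1−ρ^(K+1)) = (-0.04242·1.394259)/(1 − 1.453404)
= -0.059145/-0.453404 = 0.130447

Final: 0.130447


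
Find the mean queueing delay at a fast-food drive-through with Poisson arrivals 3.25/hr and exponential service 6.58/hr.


ρ = 3.25/6.58 = 0.4939
Wq = ρ/(μ−λ) = 0.4939/(6.58 − 3.25) = 0.4939/3.33 = 0.1483 hr

Final: 0.1483 hr


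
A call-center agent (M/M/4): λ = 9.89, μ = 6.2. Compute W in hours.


a = 1.5952; ρ = 0.3988; P₀ = 0.200294
Lq = P₀·a^c·ρ/(c!(1−ρ)²) = 0.05962
Wq = Lq/λ = 0.05962/9.89 = 0.006028 hr
W = Wq + 1/μ = 0.006028 + 0.16129 = 0.16732 hr

Final: 0.16732 hr


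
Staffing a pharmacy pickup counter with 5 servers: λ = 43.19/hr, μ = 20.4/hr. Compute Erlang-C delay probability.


a = λ/μ = 2.1172; ρ = a/5 = 0.4234
P₀ = 0.119162 (from M/M/c formula)
C(c,a) = [a^c/(c!(1−ρ))]·P₀ = [42.53684/(120·0.5766)]·0.119162
= 0.61480·0.119162 = 0.073261

Final: 0.073261


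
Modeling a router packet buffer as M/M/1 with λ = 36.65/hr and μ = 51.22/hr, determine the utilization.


ρ = λ/μ = 36.65/51.22 = 0.7155

Final: 0.7155


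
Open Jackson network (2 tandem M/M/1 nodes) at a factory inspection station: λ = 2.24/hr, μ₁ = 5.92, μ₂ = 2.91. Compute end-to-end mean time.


Each node sees arrival rate λ = 2.24/hr (tandem ⇒ throughput preserved).
W₁ = 1/(μ₁−λ) = 1/(5.92−2.24) = 0.27174 hr
W₂ = 1/(μ₂−λ) = 1/(2.91−2.24) = 1.49254 hr
W_total = W₁ + W₂ = 0.27174 + 1.49254 = 1.76428 hr

Final: 1.76428 hr


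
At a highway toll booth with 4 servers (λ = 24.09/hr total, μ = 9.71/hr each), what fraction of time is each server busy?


ρ = λ/(cμ) = 24.09/(4·9.71) = 24.09/38.84 = 0.6202

Final: 0.6202


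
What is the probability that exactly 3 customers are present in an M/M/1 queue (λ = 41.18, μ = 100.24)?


ρ = 41.18/100.24 = 0.4108
P_n = (1−ρ)·ρ^n = (1 − 0.4108)·0.4108^3 = 0.5892·0.069332 = 0.040850

Final: 0.040850


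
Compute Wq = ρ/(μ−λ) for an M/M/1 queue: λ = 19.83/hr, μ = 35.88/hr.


ρ = 19.83/35.88 = 0.5527
Wq = ρ/(μ−λ) = 0.5527/(35.88 − 19.83) = 0.5527/16.05 = 0.03443 hr

Final: 0.03443 hr


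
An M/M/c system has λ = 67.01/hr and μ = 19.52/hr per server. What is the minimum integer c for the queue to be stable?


Stability requires cμ > λ ⇔ c > λ/μ.
λ/μ = 67.01/19.52 = 3.4329
Minimum integer c = ⌊3.4329⌋ + 1 = 4
Check: 4·19.52 = 78.08 > 67.01, while 3·19.52 = 58.56 ≤ 67.01

Final: 4 servers


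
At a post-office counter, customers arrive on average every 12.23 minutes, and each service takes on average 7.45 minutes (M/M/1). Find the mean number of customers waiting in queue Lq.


λ = 60/12.23 = 4.9060 /hr
μ = 60/7.45 = 8.0537 /hr
ρ = λ/μ = 4.9060/8.0537 = 0.6092
Lq = ρ²/(1−ρ) = 0.3711/0.3908 = 0.9494

Final: 0.9494


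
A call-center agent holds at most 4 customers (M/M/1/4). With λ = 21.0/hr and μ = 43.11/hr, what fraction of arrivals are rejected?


ρ = λ/μ = 21.0/43.11 = 0.4871
P_K = (1−ρ)ρ^K/(1−ρ^(K+1)) = (0.5129·0.056307)/(1 − 0.027429)
= 0.028879/0.972571 = 0.029693

Final: 0.029693


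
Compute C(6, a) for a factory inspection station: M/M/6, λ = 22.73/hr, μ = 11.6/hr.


a = λ/μ = 1.9595; ρ = a/6 = 0.3266
P₀ = 0.140747 (from M/M/c formula)
C(c,a) = [a^c/(c!(1−ρ))]·P₀ = [56.60420/(720·0.6734)]·0.140747
= 0.11674·0.140747 = 0.016431

Final: 0.016431


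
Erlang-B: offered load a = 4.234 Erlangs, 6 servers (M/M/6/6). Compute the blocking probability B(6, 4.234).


B(c,a) = (a^c/c!) / Σ_{k=0}^{c} a^k/k!
a^6/6! = 8.001522
Σ terms (k=0..6): 1.00000 + 4.23400 + 8.96338 + 12.65031 + 13.39036 + 11.33895 + 8.00152 = 59.578527
B = 8.001522/59.578527 = 0.134302

Final: 0.134302


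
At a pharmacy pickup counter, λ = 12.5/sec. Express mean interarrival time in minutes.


Mean interarrival time = 1/λ = 1/12.5 second = 0.08000 second
In minutes: 0.08000 × 0.0166667 = 0.001333 min

Final: 0.001333 min


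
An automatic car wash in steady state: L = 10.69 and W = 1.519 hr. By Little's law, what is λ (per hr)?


λ = L/W = 10.69/1.519 = 7.0375 /hr

Final: 7.0375 /hr


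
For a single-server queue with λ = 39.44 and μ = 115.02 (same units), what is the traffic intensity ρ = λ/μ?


ρ = λ/μ = 39.44/115.02 = 0.3429

Final: 0.3429


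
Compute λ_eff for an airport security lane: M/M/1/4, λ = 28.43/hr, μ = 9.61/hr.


ρ = 2.9584; P_K = (1−ρ)ρ^4/(1−ρ^5) = 0.664911
λ_eff = λ(1 − P_K) = 28.43·(1 − 0.664911) = 28.43·0.335089 = 9.5266 /hr

Final: 9.5266 /hr


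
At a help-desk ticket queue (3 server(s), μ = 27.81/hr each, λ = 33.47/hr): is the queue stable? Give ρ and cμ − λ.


Total capacity cμ = 3·27.81 = 83.43/hr
ρ = λ/(cμ) = 33.47/83.43 = 0.4012
Stable ⇔ ρ < 1: YES
Spare capacity = cμ − λ = 83.43 − 33.47 = 49.96/hr

Final: ρ = 0.4012; stable; margin = 49.96/hr


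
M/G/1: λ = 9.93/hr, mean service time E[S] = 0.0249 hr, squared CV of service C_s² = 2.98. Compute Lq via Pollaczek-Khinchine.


ρ = λ·E[S] = 9.93·0.0249 = 0.2473
Lq = ρ²(1+C_s²)/(2(1−ρ)) = 0.06114·(1+2.98)/(2·0.7527)
= 0.06114·3.9800/1.5055 = 0.16162

Final: 0.16162


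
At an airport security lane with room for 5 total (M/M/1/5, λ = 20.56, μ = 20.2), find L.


ρ = 20.56/20.2 = 1.0178
L = ρ[1 − (K+1)ρ^K + Kρ^(K+1)] / [(1−ρ)(1−ρ^(K+1))]
Numerator: 1.0178·(1 − 6·1.092342 + 5·1.111810) = 0.005084
Denominator: (-0.01782)·(-0.111810) = 0.001993
L = 0.005084/0.001993 = 2.5515

Final: 2.5515


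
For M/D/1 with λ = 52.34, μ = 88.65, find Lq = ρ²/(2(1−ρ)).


ρ = 52.34/88.65 = 0.5904
M/D/1: Lq = ρ²/(2(1−ρ)) = 0.3486/(2·0.4096) = 0.42553

Final: 0.42553


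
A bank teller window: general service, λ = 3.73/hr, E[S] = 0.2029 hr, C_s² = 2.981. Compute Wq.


ρ = λ·E[S] = 3.73·0.2029 = 0.7568
E[S²] = E[S]²(1+C_s²) = 0.2029²·(1+2.981) = 0.163891
Wq = λ·E[S²]/(2(1−ρ)) = 3.73·0.163891/(2·0.2432) = 1.25690 hr

Final: 1.25690 hr


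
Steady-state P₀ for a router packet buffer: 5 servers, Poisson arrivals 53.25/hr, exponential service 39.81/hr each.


a = λ/μ = 53.25/39.81 = 1.3376; ρ = a/c = 0.2675
Σ_{k=0}^{4} a^k/k! (terms k=0..4) = 1.00000 + 1.33760 + 0.89459 + 0.39887 + 0.13338 = 3.76445
Tail: a^5/(5!(1−ρ)) = 4.28191/(120·0.7325) = 0.04871
P₀ = 1/(3.76445 + 0.04871) = 1/3.81316 = 0.262250

Final: 0.262250


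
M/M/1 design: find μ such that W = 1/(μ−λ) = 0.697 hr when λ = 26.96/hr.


W = 1/(μ−λ) ⇒ μ − λ = 1/W = 1/0.697 = 1.4347
μ = λ + 1/W = 26.96 + 1.4347 = 28.3947 per hr

Final: 28.3947 /hr


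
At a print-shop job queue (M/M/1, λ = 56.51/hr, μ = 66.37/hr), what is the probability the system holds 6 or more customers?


ρ = 56.51/66.37 = 0.8514
P(N ≥ n) = ρ^n = 0.8514^6 = 0.380996

Final: 0.380996


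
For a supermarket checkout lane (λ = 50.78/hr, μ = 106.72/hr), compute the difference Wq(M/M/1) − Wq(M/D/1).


ρ = 50.78/106.72 = 0.4758
Wq(M/M/1) = ρ/(μ−λ) = 0.4758/55.94 = 0.008506 hr
Wq(M/D/1) = ρ/(2(μ−λ)) = 0.004253 hr
Savings = 0.008506 − 0.004253 = 0.004253 hr

Final: 0.004253 hr


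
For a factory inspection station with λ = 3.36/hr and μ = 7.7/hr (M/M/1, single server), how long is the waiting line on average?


ρ = 3.36/7.7 = 0.4364
Lq = ρ²/(1−ρ) = 0.1904/0.5636 = 0.3378

Final: 0.3378


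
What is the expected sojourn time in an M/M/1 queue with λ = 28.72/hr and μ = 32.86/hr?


W = 1/(μ−λ) = 1/(32.86 − 28.72) = 1/4.14 = 0.2415 hr

Final: 0.2415 hr


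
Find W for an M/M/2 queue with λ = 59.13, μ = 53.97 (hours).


a = 1.0956; ρ = 0.5478; P₀ = 0.292153
Lq = P₀·a^c·ρ/(c!(1−ρ)²) = 0.46975
Wq = Lq/λ = 0.46975/59.13 = 0.007944 hr
W = Wq + 1/μ = 0.007944 + 0.01853 = 0.02647 hr

Final: 0.02647 hr


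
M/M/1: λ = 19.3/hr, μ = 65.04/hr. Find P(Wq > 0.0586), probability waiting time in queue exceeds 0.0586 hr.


ρ = 19.3/65.04 = 0.2967
P(Wq > t) = ρ·e^{−(μ−λ)t} = 0.2967·e^{−2.6804}
= 0.2967·0.068538 = 0.020338

Final: 0.020338


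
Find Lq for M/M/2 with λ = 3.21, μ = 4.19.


a = λ/μ = 0.7661; ρ = a/2 = 0.3831
P₀ = 0.446074
Lq = P₀·a^c·ρ / (c!·(1−ρ)²) = 0.446074·0.58692·0.3831/(2·0.38062)
= 0.13174

Final: 0.13174


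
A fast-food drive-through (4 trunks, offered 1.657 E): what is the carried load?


B(4,1.657) = 0.061563 (Erlang-B)
Carried load = a(1 − B) = 1.657·(1 − 0.061563) = 1.657·0.938437 = 1.5550 E

Final: 1.5550 Erlangs


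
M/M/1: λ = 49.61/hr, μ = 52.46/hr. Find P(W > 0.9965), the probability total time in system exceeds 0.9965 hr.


W ~ Exponential(μ−λ) for M/M/1.
μ − λ = 52.46 − 49.61 = 2.8500
P(W > t) = e^{−(μ−λ)t} = e^{−2.8400} = 0.058424

Final: 0.058424


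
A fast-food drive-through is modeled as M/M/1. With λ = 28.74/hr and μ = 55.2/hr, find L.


ρ = λ/μ = 28.74/55.2 = 0.5207
L = ρ/(1−ρ) = 0.5207/(1 − 0.5207) = 0.5207/0.4793 = 1.0862

Final: 1.0862


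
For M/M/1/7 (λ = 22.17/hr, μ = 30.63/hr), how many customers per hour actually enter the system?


ρ = 0.7238; P_K = (1−ρ)ρ^7/(1−ρ^8) = 0.031086
λ_eff = λ(1 − P_K) = 22.17·(1 − 0.031086) = 22.17·0.968914 = 21.4808 /hr

Final: 21.4808 /hr


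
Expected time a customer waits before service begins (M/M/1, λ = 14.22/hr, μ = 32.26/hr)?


ρ = 14.22/32.26 = 0.4408
Wq = ρ/(μ−λ) = 0.4408/(32.26 − 14.22) = 0.4408/18.04 = 0.02443 hr

Final: 0.02443 hr


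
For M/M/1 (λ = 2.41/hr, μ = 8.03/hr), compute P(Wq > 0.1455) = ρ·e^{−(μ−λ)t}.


ρ = 2.41/8.03 = 0.3001
P(Wq > t) = ρ·e^{−(μ−λ)t} = 0.3001·e^{−0.8177}
= 0.3001·0.441441 = 0.132487

Final: 0.132487


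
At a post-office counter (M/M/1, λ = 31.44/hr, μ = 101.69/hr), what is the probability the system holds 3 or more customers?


ρ = 31.44/101.69 = 0.3092
P(N ≥ n) = ρ^n = 0.3092^3 = 0.029554

Final: 0.029554


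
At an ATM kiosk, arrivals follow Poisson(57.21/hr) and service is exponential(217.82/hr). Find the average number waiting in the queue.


ρ = 57.21/217.82 = 0.2626
Lq = ρ²/(1−ρ) = 0.06898/0.7374 = 0.09356

Final: 0.09356


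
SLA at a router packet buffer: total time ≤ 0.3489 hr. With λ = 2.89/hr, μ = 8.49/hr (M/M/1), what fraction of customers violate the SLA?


W ~ Exponential(μ−λ) for M/M/1.
μ − λ = 8.49 − 2.89 = 5.6000
P(W > t) = e^{−(μ−λ)t} = e^{−1.9538} = 0.141729

Final: 0.141729


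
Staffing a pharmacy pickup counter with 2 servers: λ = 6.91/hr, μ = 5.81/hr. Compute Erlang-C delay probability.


a = λ/μ = 1.1893; ρ = a/2 = 0.5947
P₀ = 0.254182 (from M/M/c formula)
C(c,a) = [a^c/(c!(1−ρ))]·P₀ = [1.41450/(2·0.4053)]·0.254182
= 1.74485·0.254182 = 0.443511

Final: 0.443511


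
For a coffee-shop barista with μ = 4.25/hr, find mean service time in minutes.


Mean service time = 1/μ = 1/4.25 hour = 0.23529 hour
In minutes: 0.23529 × 60 = 14.1176 min

Final: 14.1176 min


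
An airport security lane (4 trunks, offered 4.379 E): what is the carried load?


B(4,4.379) = 0.345981 (Erlang-B)
Carried load = a(1 − B) = 4.379·(1 − 0.345981) = 4.379·0.654019 = 2.8639 E

Final: 2.8639 Erlangs


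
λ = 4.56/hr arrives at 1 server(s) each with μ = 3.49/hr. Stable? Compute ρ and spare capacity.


Total capacity cμ = 1·3.49 = 3.49/hr
ρ = λ/(cμ) = 4.56/3.49 = 1.3066
Stable ⇔ ρ < 1: NO
Spare capacity = cμ − λ = 3.49 − 4.56 = -1.07/hr

Final: ρ = 1.3066; unstable; margin = -1.07/hr


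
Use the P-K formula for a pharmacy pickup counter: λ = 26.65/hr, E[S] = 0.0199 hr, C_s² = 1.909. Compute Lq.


ρ = λ·E[S] = 26.65·0.0199 = 0.5303
Lq = ρ²(1+C_s²)/(2(1−ρ)) = 0.2813·(1+1.909)/(2·0.4697)
= 0.2813·2.9090/0.9393 = 0.87102

Final: 0.87102


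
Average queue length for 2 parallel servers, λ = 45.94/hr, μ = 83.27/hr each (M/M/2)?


a = λ/μ = 0.5517; ρ = a/2 = 0.2758
P₀ = 0.567583
Lq = P₀·a^c·ρ / (c!·(1−ρ)²) = 0.567583·0.30437·0.2758/(2·0.52439)
= 0.04544

Final: 0.04544


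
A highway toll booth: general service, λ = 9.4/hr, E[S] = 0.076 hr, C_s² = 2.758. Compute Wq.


ρ = λ·E[S] = 9.4·0.076 = 0.7144
E[S²] = E[S]²(1+C_s²) = 0.076²·(1+2.758) = 0.021706
Wq = λ·E[S²]/(2(1−ρ)) = 9.4·0.021706/(2·0.2856) = 0.35721 hr

Final: 0.35721 hr


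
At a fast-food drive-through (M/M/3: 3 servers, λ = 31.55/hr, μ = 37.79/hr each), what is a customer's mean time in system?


a = 0.8349; ρ = 0.2783; P₀ = 0.431449
Lq = P₀·a^c·ρ/(c!(1−ρ)²) = 0.02236
Wq = Lq/λ = 0.02236/31.55 = 0.0007086 hr
W = Wq + 1/μ = 0.0007086 + 0.02646 = 0.02717 hr

Final: 0.02717 hr


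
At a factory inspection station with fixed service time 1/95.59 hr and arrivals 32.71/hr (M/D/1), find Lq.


ρ = 32.71/95.59 = 0.3422
M/D/1: Lq = ρ²/(2(1−ρ)) = 0.1171/(2·0.6578) = 0.08900

Final: 0.08900


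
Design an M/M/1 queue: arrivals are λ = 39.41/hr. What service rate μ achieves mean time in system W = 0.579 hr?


W = 1/(μ−λ) ⇒ μ − λ = 1/W = 1/0.579 = 1.7271
μ = λ + 1/W = 39.41 + 1.7271 = 41.1371 per hr

Final: 41.1371 /hr


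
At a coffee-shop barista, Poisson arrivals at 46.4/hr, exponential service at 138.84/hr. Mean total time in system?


W = 1/(μ−λ) = 1/(138.84 − 46.4) = 1/92.44 = 0.01082 hr

Final: 0.01082 hr


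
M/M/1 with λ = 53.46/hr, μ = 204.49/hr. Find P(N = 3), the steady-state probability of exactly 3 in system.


ρ = 53.46/204.49 = 0.2614
P_n = (1−ρ)·ρ^n = (1 − 0.2614)·0.2614^3 = 0.7386·0.017868 = 0.013197

Final: 0.013197


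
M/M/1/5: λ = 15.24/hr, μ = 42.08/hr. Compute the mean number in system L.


ρ = 15.24/42.08 = 0.3622
L = ρ[1 − (K+1)ρ^K + Kρ^(K+1)] / [(1−ρ)(1−ρ^(K+1))]
Numerator: 0.3622·(1 − 6·0.006231 + 5·0.002257) = 0.352714
Denominator: (0.6378)·(0.997743) = 0.636393
L = 0.352714/0.636393 = 0.5542

Final: 0.5542


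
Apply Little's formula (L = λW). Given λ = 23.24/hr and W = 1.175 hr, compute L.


L = λW = 23.24·1.175 = 27.3070

Final: 27.3070


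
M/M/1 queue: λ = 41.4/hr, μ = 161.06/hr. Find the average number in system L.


ρ = λ/μ = 41.4/161.06 = 0.2570
L = ρ/(1−ρ) = 0.2570/(1 − 0.2570) = 0.2570/0.7430 = 0.3460

Final: 0.3460


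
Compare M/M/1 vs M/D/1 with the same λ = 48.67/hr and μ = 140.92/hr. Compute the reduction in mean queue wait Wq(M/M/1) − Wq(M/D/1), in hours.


ρ = 48.67/140.92 = 0.3454
Wq(M/M/1) = ρ/(μ−λ) = 0.3454/92.25 = 0.003744 hr
Wq(M/D/1) = ρ/(2(μ−λ)) = 0.001872 hr
Savings = 0.003744 − 0.001872 = 0.001872 hr

Final: 0.001872 hr


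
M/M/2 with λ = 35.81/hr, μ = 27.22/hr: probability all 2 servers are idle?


a = λ/μ = 35.81/27.22 = 1.3156; ρ = a/c = 0.6578
Σ_{k=0}^{1} a^k/k! (terms k=0..1) = 1.00000 + 1.31558 = 2.31558
Tail: a^2/(2!(1−ρ)) = 1.73074/(2·0.3422) = 2.52876
P₀ = 1/(2.31558 + 2.52876) = 1/4.84434 = 0.206427

Final: 0.206427


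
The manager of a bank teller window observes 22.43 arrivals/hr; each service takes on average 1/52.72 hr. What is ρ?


ρ = λ/μ = 22.43/52.72 = 0.4255

Final: 0.4255


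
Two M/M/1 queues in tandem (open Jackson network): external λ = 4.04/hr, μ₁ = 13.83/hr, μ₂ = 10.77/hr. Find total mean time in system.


Each node sees arrival rate λ = 4.04/hr (tandem ⇒ throughput preserved).
W₁ = 1/(μ₁−λ) = 1/(13.83−4.04) = 0.10215 hr
W₂ = 1/(μ₂−λ) = 1/(10.77−4.04) = 0.14859 hr
W_total = W₁ + W₂ = 0.10215 + 0.14859 = 0.25073 hr

Final: 0.25073 hr


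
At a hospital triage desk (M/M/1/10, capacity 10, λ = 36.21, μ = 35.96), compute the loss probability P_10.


ρ = λ/μ = 36.21/35.96 = 1.0070
P_K = (1−ρ)ρ^K/(1−ρ^(K+1)) = (-0.006952·1.071737)/(1 − 1.079188)
= -0.007451/-0.079188 = 0.094091

Final: 0.094091


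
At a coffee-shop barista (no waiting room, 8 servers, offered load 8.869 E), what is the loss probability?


B(c,a) = (a^c/c!) / Σ_{k=0}^{c} a^k/k!
a^8/8! = 949.460094
Σ terms (k=0..8): 1.00000 + 8.86900 + 39.32958 + 116.27135 + 257.80265 + 457.29034 + 675.95134 + 856.43035 + 949.46009 = 3362.404702
B = 949.460094/3362.404702 = 0.282375

Final: 0.282375


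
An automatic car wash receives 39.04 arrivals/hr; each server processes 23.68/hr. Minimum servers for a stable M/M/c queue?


Stability requires cμ > λ ⇔ c > λ/μ.
λ/μ = 39.04/23.68 = 1.6486
Minimum integer c = ⌊1.6486⌋ + 1 = 2
Check: 2·23.68 = 47.36 > 39.04, while 1·23.68 = 23.68 ≤ 39.04

Final: 2 servers


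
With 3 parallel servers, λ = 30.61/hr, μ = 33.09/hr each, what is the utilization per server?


ρ = λ/(cμ) = 30.61/(3·33.09) = 30.61/99.27 = 0.3084

Final: 0.3084


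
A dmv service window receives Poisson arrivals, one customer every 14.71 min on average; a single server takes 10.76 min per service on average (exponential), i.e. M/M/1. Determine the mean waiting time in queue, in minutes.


λ = 60/14.71 = 4.0789 /hr
μ = 60/10.76 = 5.5762 /hr
ρ = λ/μ = 4.0789/5.5762 = 0.7315
Wq = ρ/(μ−λ) = 0.7315/(5.5762−4.0789) = 0.48851 hr
In minutes: 0.48851·60 = 29.311 min

Final: 29.311 min


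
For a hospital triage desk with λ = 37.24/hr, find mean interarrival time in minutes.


Mean interarrival time = 1/λ = 1/37.24 hour = 0.02685 hour
In minutes: 0.02685 × 60 = 1.6112 min

Final: 1.6112 min


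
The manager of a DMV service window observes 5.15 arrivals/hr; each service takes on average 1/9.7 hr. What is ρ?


ρ = λ/μ = 5.15/9.7 = 0.5309

Final: 0.5309


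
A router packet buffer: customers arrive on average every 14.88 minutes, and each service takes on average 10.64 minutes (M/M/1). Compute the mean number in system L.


λ = 60/14.88 = 4.0323 /hr
μ = 60/10.64 = 5.6391 /hr
ρ = λ/μ = 4.0323/5.6391 = 0.7151
L = ρ/(1−ρ) = 0.7151/0.2849 = 2.5094

Final: 2.5094


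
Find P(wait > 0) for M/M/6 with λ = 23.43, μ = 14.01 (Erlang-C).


a = λ/μ = 1.6724; ρ = a/6 = 0.2787
P₀ = 0.187708 (from M/M/c formula)
C(c,a) = [a^c/(c!(1−ρ))]·P₀ = [21.87786/(720·0.7213)]·0.187708
= 0.04213·0.187708 = 0.007908

Final: 0.007908


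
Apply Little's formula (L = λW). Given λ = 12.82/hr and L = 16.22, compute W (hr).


W = L/λ = 16.22/12.82 = 1.2652 hr

Final: 1.2652 hr


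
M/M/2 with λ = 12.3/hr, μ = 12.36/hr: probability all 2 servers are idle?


a = λ/μ = 12.3/12.36 = 0.9951; ρ = a/c = 0.4976
Σ_{k=0}^{1} a^k/k! (terms k=0..1) = 1.00000 + 0.99515 = 1.99515
Tail: a^2/(2!(1−ρ)) = 0.99031/(2·0.5024) = 0.98553
P₀ = 1/(1.99515 + 0.98553) = 1/2.98068 = 0.335494

Final: 0.335494


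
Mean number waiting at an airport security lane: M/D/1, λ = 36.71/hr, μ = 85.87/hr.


ρ = 36.71/85.87 = 0.4275
M/D/1: Lq = ρ²/(2(1−ρ)) = 0.1828/(2·0.5725) = 0.15962

Final: 0.15962


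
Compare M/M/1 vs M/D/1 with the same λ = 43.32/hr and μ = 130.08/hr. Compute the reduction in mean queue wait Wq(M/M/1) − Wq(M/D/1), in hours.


ρ = 43.32/130.08 = 0.3330
Wq(M/M/1) = ρ/(μ−λ) = 0.3330/86.76 = 0.003838 hr
Wq(M/D/1) = ρ/(2(μ−λ)) = 0.001919 hr
Savings = 0.003838 − 0.001919 = 0.001919 hr

Final: 0.001919 hr


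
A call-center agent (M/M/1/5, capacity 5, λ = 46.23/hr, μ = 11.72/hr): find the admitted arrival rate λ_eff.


ρ = 3.9445; P_K = (1−ρ)ρ^5/(1−ρ^6) = 0.746683
λ_eff = λ(1 − P_K) = 46.23·(1 − 0.746683) = 46.23·0.253317 = 11.7108 /hr

Final: 11.7108 /hr


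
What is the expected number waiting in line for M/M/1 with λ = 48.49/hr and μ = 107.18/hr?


ρ = 48.49/107.18 = 0.4524
Lq = ρ²/(1−ρ) = 0.2047/0.5476 = 0.3738

Final: 0.3738
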